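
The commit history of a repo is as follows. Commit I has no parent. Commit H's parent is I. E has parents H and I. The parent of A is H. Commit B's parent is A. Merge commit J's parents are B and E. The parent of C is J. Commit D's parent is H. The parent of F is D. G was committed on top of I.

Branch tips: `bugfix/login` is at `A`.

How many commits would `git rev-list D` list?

Walking parent pointers from D: reachable set = {D, H, I}.
That is 3 commits.

3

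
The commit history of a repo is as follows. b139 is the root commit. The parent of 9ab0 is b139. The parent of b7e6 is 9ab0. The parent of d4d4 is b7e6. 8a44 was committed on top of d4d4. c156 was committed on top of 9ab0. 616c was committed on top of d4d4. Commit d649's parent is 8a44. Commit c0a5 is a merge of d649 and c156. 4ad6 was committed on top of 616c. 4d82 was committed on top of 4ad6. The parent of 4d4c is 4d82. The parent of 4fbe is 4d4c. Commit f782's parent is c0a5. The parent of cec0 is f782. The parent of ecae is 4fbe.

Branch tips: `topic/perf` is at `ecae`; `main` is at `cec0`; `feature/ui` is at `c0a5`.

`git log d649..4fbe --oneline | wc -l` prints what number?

5

Reachable from 4fbe: {4ad6, 4d4c, 4d82, 4fbe, 616c, 9ab0, b139, b7e6, d4d4}.
Reachable from d649: {8a44, 9ab0, b139, b7e6, d4d4, d649}.
In 4fbe's history but not d649's: {4ad6, 4d4c, 4d82, 4fbe, 616c} — 5 commits.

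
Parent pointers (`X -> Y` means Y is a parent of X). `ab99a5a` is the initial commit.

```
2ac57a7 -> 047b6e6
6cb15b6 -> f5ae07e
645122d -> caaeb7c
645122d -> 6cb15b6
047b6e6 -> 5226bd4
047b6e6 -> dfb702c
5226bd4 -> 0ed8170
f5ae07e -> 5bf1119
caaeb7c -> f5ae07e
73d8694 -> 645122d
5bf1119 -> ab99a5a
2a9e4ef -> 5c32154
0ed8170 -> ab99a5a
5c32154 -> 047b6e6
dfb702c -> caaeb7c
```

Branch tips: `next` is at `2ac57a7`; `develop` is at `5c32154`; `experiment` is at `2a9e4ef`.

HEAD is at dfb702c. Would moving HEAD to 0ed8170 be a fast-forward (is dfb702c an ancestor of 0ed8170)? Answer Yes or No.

No

A fast-forward from dfb702c to 0ed8170 is possible iff dfb702c is an ancestor of 0ed8170.
Ancestors of 0ed8170: {0ed8170, ab99a5a}.
dfb702c is not among them, so fast-forward is not possible.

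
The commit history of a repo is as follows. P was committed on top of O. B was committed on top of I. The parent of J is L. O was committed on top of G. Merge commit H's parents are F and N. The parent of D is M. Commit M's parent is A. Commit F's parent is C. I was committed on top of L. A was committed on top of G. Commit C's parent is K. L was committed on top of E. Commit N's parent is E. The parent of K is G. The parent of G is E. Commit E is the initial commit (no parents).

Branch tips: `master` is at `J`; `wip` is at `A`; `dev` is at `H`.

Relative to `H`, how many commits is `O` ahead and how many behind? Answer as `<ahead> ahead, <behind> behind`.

Reachable from O: {E, G, O}.
Reachable from H: {C, E, F, G, H, K, N}.
Only in O's history (ahead): {O} — 1.
Only in H's history (behind): {C, F, H, K, N} — 5.

1 ahead, 5 behind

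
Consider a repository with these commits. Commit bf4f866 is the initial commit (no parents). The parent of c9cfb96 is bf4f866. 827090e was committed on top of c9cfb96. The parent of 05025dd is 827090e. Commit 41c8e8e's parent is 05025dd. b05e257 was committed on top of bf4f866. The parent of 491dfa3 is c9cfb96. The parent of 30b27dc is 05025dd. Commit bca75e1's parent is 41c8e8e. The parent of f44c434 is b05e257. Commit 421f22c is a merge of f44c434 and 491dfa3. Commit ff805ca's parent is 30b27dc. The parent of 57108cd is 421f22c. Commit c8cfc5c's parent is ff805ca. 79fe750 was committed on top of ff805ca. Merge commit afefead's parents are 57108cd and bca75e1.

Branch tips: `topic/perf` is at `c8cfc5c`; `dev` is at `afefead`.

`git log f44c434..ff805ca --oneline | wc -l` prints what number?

5

Reachable from ff805ca: {05025dd, 30b27dc, 827090e, bf4f866, c9cfb96, ff805ca}.
Reachable from f44c434: {b05e257, bf4f866, f44c434}.
In ff805ca's history but not f44c434's: {05025dd, 30b27dc, 827090e, c9cfb96, ff805ca} — 5 commits.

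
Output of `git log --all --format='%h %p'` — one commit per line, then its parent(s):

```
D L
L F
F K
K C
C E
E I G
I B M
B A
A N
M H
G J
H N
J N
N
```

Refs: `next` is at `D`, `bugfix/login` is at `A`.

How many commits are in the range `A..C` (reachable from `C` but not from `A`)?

Reachable from C: {A, B, C, E, G, H, I, J, M, N}.
Reachable from A: {A, N}.
In C's history but not A's: {B, C, E, G, H, I, J, M} — 8 commits.

8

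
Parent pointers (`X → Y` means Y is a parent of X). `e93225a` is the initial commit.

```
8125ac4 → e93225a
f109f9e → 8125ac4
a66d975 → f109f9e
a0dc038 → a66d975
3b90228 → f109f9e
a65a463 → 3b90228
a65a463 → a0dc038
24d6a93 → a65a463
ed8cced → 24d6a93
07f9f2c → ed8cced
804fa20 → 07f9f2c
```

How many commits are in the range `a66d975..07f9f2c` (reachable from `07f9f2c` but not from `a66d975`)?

6

Reachable from 07f9f2c: {07f9f2c, 24d6a93, 3b90228, 8125ac4, a0dc038, a65a463, a66d975, e93225a, ed8cced, f109f9e}.
Reachable from a66d975: {8125ac4, a66d975, e93225a, f109f9e}.
In 07f9f2c's history but not a66d975's: {07f9f2c, 24d6a93, 3b90228, a0dc038, a65a463, ed8cced} — 6 commits.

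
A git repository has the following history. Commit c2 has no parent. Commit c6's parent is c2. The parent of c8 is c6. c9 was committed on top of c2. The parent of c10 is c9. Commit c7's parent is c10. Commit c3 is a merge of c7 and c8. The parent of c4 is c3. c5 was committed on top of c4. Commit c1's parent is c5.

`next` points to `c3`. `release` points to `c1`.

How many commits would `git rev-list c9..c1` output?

8

Reachable from c1: {c1, c10, c2, c3, c4, c5, c6, c7, c8, c9}.
Reachable from c9: {c2, c9}.
In c1's history but not c9's: {c1, c10, c3, c4, c5, c6, c7, c8} — 8 commits.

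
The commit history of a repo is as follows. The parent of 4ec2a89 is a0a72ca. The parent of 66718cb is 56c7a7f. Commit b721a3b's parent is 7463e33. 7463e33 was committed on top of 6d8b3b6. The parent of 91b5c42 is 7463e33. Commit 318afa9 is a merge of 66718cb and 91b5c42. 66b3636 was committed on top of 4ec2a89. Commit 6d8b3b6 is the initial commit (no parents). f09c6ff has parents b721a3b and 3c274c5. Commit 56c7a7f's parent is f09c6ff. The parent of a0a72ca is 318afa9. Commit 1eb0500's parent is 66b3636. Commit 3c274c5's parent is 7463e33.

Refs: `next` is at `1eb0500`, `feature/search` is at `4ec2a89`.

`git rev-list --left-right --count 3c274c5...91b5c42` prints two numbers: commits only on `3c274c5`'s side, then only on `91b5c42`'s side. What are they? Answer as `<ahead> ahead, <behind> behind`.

1 ahead, 1 behind

Reachable from 3c274c5: {3c274c5, 6d8b3b6, 7463e33}.
Reachable from 91b5c42: {6d8b3b6, 7463e33, 91b5c42}.
Only in 3c274c5's history (ahead): {3c274c5} — 1.
Only in 91b5c42's history (behind): {91b5c42} — 1.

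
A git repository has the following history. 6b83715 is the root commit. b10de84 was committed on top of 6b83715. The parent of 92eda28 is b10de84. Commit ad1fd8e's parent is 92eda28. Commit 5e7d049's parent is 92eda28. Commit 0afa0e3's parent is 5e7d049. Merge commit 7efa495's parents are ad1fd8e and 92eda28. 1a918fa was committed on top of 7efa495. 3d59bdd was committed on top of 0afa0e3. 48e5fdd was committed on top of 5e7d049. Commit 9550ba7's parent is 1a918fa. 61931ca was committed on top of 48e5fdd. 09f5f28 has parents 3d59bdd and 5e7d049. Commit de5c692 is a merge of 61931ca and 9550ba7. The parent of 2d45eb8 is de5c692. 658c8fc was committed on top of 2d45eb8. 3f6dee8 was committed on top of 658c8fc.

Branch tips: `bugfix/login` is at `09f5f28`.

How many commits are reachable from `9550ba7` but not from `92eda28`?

Reachable from 9550ba7: {1a918fa, 6b83715, 7efa495, 92eda28, 9550ba7, ad1fd8e, b10de84}.
Reachable from 92eda28: {6b83715, 92eda28, b10de84}.
In 9550ba7's history but not 92eda28's: {1a918fa, 7efa495, 9550ba7, ad1fd8e} — 4 commits.

4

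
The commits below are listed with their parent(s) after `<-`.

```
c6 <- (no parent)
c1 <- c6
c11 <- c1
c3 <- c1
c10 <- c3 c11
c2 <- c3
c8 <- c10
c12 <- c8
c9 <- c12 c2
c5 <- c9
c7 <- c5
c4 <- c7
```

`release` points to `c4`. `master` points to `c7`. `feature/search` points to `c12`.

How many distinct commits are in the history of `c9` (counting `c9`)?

9

Walking parent pointers from c9: reachable set = {c1, c10, c11, c12, c2, c3, c6, c8, c9}.
That is 9 commits.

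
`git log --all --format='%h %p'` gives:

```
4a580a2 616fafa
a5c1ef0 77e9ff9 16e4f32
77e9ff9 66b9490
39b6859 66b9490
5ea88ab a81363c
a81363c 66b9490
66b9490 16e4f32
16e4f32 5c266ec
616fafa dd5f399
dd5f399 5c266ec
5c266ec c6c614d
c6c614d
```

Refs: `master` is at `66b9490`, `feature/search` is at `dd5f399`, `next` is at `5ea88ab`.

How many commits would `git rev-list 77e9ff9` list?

5

Walking parent pointers from 77e9ff9: reachable set = {16e4f32, 5c266ec, 66b9490, 77e9ff9, c6c614d}.
That is 5 commits.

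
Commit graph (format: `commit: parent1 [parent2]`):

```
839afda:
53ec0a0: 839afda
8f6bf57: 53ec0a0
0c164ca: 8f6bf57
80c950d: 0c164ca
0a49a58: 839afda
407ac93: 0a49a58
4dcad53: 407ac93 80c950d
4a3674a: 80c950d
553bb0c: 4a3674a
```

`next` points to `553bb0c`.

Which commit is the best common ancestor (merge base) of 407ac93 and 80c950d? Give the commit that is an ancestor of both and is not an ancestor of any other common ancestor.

839afda

Ancestors of 407ac93: {0a49a58, 407ac93, 839afda}.
Ancestors of 80c950d: {0c164ca, 53ec0a0, 80c950d, 839afda, 8f6bf57}.
Common ancestors: {839afda}.
The only common ancestor is 839afda, so it is the merge base.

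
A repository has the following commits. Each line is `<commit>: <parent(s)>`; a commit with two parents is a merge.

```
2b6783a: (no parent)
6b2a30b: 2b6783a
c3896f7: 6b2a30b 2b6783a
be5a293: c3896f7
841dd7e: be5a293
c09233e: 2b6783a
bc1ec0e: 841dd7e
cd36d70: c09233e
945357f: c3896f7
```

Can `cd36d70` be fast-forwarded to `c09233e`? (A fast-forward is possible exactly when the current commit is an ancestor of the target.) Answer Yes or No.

No

A fast-forward from cd36d70 to c09233e is possible iff cd36d70 is an ancestor of c09233e.
Ancestors of c09233e: {2b6783a, c09233e}.
cd36d70 is not among them, so fast-forward is not possible.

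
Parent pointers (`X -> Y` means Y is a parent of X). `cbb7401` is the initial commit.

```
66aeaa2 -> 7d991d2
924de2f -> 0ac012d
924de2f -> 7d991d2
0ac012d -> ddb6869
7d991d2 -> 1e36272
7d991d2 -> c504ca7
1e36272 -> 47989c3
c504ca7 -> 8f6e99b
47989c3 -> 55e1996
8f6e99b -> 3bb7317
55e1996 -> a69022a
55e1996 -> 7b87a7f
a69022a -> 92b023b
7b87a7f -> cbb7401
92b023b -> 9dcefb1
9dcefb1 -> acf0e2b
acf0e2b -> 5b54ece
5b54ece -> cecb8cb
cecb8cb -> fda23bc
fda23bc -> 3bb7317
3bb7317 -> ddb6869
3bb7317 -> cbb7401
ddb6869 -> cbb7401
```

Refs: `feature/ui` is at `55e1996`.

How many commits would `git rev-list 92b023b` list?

Walking parent pointers from 92b023b: reachable set = {3bb7317, 5b54ece, 92b023b, 9dcefb1, acf0e2b, cbb7401, cecb8cb, ddb6869, fda23bc}.
That is 9 commits.

9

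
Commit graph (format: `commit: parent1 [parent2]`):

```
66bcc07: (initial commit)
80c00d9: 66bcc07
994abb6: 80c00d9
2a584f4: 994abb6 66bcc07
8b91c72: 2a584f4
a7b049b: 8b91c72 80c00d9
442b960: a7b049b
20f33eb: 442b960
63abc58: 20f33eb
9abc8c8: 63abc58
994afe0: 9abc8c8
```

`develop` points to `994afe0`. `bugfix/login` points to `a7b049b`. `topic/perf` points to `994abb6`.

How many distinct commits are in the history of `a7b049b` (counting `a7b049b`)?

Walking parent pointers from a7b049b: reachable set = {2a584f4, 66bcc07, 80c00d9, 8b91c72, 994abb6, a7b049b}.
That is 6 commits.

6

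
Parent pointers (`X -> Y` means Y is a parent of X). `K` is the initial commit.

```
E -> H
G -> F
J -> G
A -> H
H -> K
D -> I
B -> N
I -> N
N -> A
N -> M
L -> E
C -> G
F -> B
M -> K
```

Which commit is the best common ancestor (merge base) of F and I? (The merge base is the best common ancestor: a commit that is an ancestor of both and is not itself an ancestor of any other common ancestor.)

Ancestors of F: {A, B, F, H, K, M, N}.
Ancestors of I: {A, H, I, K, M, N}.
Common ancestors: {A, H, K, M, N}.
Among these, N is not an ancestor of any other common ancestor — it is the merge base.

N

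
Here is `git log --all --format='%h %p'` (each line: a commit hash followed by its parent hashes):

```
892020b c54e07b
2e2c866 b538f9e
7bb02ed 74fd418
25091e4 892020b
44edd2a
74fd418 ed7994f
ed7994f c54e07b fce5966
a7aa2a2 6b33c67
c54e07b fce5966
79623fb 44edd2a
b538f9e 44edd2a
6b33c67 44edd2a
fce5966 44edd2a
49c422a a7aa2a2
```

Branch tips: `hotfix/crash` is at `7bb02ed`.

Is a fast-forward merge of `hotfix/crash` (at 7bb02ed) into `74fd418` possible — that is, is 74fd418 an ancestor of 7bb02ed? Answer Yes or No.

A fast-forward from 74fd418 to 7bb02ed is possible iff 74fd418 is an ancestor of 7bb02ed.
Ancestors of 7bb02ed: {44edd2a, 74fd418, 7bb02ed, c54e07b, ed7994f, fce5966}.
74fd418 is among them, so fast-forward is possible.

Yes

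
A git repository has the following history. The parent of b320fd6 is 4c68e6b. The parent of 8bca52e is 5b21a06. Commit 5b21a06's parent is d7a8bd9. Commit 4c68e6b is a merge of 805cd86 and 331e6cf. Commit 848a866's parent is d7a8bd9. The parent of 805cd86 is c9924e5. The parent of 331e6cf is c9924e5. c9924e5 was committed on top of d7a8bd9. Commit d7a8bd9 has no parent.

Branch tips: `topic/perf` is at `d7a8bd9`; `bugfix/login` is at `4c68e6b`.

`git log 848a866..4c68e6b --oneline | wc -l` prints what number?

4

Reachable from 4c68e6b: {331e6cf, 4c68e6b, 805cd86, c9924e5, d7a8bd9}.
Reachable from 848a866: {848a866, d7a8bd9}.
In 4c68e6b's history but not 848a866's: {331e6cf, 4c68e6b, 805cd86, c9924e5} — 4 commits.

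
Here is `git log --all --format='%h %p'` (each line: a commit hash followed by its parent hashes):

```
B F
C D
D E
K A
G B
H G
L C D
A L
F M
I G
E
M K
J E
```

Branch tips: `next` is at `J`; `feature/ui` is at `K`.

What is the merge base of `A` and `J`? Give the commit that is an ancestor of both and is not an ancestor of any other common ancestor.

E

Ancestors of A: {A, C, D, E, L}.
Ancestors of J: {E, J}.
Common ancestors: {E}.
The only common ancestor is E, so it is the merge base.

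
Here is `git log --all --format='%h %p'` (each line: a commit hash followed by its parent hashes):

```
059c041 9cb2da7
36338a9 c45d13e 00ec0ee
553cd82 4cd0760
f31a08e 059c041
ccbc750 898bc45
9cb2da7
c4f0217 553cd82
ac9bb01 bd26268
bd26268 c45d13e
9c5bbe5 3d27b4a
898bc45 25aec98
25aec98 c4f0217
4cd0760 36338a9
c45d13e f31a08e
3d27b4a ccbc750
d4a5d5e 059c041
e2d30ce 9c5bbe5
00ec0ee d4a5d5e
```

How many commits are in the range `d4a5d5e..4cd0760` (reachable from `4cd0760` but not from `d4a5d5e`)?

Reachable from 4cd0760: {00ec0ee, 059c041, 36338a9, 4cd0760, 9cb2da7, c45d13e, d4a5d5e, f31a08e}.
Reachable from d4a5d5e: {059c041, 9cb2da7, d4a5d5e}.
In 4cd0760's history but not d4a5d5e's: {00ec0ee, 36338a9, 4cd0760, c45d13e, f31a08e} — 5 commits.

5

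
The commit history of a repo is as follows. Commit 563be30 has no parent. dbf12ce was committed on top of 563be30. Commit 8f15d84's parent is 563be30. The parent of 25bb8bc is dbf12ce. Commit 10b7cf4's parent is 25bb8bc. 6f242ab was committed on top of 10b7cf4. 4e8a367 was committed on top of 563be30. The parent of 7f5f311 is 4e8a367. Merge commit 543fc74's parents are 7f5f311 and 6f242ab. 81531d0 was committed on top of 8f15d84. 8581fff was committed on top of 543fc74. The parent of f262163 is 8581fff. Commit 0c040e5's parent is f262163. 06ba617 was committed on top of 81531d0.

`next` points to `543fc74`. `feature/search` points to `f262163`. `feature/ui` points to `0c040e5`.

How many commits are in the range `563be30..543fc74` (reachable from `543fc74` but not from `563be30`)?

7

Reachable from 543fc74: {10b7cf4, 25bb8bc, 4e8a367, 543fc74, 563be30, 6f242ab, 7f5f311, dbf12ce}.
Reachable from 563be30: {563be30}.
In 543fc74's history but not 563be30's: {10b7cf4, 25bb8bc, 4e8a367, 543fc74, 6f242ab, 7f5f311, dbf12ce} — 7 commits.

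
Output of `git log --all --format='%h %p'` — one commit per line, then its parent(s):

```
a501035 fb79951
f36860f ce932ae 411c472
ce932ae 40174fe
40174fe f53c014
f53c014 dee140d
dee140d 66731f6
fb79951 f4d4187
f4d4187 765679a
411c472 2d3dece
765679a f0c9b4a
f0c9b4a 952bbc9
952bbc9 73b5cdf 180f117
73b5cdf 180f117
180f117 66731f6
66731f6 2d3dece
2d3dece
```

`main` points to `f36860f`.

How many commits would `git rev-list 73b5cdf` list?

Walking parent pointers from 73b5cdf: reachable set = {180f117, 2d3dece, 66731f6, 73b5cdf}.
That is 4 commits.

4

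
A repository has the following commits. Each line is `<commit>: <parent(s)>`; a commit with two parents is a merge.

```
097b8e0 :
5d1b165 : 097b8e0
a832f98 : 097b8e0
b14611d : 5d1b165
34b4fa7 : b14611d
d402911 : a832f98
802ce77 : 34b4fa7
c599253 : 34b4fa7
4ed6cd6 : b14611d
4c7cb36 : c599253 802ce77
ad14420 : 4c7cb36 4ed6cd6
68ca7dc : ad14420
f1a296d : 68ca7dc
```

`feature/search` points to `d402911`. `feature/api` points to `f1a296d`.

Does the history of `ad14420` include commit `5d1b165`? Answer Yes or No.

Ancestors of ad14420 (commits reachable by following parents): {097b8e0, 34b4fa7, 4c7cb36, 4ed6cd6, 5d1b165, 802ce77, ad14420, b14611d, c599253}.
5d1b165 is in that set, so it is an ancestor of ad14420.

Yes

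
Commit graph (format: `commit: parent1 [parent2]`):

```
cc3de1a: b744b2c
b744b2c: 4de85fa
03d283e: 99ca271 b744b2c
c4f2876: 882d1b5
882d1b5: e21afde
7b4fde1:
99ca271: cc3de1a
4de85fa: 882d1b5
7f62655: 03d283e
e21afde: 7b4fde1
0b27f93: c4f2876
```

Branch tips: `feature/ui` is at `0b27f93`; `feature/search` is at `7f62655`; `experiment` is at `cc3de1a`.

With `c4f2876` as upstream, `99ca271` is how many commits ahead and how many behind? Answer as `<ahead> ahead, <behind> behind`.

Reachable from 99ca271: {4de85fa, 7b4fde1, 882d1b5, 99ca271, b744b2c, cc3de1a, e21afde}.
Reachable from c4f2876: {7b4fde1, 882d1b5, c4f2876, e21afde}.
Only in 99ca271's history (ahead): {4de85fa, 99ca271, b744b2c, cc3de1a} — 4.
Only in c4f2876's history (behind): {c4f2876} — 1.

4 ahead, 1 behind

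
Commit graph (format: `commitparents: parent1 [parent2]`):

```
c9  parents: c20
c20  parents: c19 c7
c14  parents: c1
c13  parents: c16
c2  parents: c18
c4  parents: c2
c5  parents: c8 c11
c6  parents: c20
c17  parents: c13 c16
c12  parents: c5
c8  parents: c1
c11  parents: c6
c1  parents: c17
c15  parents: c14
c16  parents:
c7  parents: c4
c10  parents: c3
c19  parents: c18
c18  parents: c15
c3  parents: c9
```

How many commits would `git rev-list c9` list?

Walking parent pointers from c9: reachable set = {c1, c13, c14, c15, c16, c17, c18, c19, c2, c20, c4, c7, c9}.
That is 13 commits.

13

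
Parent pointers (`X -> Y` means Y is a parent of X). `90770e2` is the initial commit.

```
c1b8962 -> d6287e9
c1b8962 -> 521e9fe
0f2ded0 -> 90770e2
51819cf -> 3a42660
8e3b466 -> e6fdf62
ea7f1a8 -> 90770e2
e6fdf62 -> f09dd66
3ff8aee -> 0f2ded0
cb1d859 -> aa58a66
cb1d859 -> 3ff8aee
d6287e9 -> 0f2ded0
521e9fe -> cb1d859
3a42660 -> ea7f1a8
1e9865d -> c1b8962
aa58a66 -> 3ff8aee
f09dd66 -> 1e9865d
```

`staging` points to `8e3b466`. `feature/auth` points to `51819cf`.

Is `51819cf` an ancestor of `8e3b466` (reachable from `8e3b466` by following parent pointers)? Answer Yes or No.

Ancestors of 8e3b466: {0f2ded0, 1e9865d, 3ff8aee, 521e9fe, 8e3b466, 90770e2, aa58a66, c1b8962, cb1d859, d6287e9, e6fdf62, f09dd66}.
51819cf is not in that set, so it is not an ancestor of 8e3b466.

No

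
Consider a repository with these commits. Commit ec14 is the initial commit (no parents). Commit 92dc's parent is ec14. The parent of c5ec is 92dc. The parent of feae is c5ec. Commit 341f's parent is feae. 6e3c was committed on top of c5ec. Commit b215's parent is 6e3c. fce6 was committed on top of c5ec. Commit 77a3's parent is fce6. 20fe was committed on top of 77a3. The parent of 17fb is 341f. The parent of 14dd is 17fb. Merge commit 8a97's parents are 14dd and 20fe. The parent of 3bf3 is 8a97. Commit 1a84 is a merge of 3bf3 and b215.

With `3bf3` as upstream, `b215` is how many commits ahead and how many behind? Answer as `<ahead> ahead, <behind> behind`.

2 ahead, 9 behind

Reachable from b215: {6e3c, 92dc, b215, c5ec, ec14}.
Reachable from 3bf3: {14dd, 17fb, 20fe, 341f, 3bf3, 77a3, 8a97, 92dc, c5ec, ec14, fce6, feae}.
Only in b215's history (ahead): {6e3c, b215} — 2.
Only in 3bf3's history (behind): {14dd, 17fb, 20fe, 341f, 3bf3, 77a3, 8a97, fce6, feae} — 9.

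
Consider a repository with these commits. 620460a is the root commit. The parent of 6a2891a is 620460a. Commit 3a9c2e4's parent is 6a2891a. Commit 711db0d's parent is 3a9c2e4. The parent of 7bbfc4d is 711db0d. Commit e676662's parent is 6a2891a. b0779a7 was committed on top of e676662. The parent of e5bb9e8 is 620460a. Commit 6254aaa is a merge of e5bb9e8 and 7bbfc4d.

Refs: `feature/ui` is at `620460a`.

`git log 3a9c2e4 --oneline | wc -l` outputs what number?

3

Walking parent pointers from 3a9c2e4: reachable set = {3a9c2e4, 620460a, 6a2891a}.
That is 3 commits.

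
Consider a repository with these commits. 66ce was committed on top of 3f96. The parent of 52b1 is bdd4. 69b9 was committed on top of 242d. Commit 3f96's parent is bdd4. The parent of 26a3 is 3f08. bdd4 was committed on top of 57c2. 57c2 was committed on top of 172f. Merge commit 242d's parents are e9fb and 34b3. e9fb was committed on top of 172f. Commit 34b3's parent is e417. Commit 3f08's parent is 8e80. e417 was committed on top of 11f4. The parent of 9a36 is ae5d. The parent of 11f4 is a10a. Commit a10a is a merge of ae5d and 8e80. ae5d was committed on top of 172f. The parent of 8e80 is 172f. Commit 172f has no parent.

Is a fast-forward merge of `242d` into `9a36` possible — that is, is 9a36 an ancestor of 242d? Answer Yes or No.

No

A fast-forward from 9a36 to 242d is possible iff 9a36 is an ancestor of 242d.
Ancestors of 242d: {11f4, 172f, 242d, 34b3, 8e80, a10a, ae5d, e417, e9fb}.
9a36 is not among them, so fast-forward is not possible.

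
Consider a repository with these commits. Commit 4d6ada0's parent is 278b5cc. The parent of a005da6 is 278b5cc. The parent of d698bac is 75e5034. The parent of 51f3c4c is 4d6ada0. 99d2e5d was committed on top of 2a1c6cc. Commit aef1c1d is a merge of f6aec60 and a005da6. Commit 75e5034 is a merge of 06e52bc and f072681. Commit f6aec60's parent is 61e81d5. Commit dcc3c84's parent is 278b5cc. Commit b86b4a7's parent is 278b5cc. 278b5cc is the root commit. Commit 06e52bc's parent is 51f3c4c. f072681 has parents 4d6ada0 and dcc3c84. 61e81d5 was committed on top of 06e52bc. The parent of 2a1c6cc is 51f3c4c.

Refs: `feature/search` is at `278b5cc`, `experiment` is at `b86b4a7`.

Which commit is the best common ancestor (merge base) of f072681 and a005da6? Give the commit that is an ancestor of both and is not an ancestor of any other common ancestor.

278b5cc

Ancestors of f072681: {278b5cc, 4d6ada0, dcc3c84, f072681}.
Ancestors of a005da6: {278b5cc, a005da6}.
Common ancestors: {278b5cc}.
The only common ancestor is 278b5cc, so it is the merge base.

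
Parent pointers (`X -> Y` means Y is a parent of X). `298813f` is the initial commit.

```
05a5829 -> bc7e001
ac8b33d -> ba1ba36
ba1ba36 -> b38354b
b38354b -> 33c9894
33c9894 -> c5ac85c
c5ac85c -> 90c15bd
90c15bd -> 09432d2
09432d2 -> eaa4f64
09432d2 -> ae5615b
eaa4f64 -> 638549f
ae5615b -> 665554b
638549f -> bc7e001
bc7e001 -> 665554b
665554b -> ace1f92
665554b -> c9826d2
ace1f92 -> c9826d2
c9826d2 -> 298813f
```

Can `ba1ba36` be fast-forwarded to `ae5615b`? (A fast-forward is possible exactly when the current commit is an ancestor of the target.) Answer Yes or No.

A fast-forward from ba1ba36 to ae5615b is possible iff ba1ba36 is an ancestor of ae5615b.
Ancestors of ae5615b: {298813f, 665554b, ace1f92, ae5615b, c9826d2}.
ba1ba36 is not among them, so fast-forward is not possible.

No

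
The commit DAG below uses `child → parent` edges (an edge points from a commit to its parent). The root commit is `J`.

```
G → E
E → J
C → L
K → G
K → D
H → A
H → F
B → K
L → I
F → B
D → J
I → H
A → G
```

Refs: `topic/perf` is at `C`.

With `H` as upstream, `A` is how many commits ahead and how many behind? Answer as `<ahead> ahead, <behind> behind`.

0 ahead, 5 behind

Reachable from A: {A, E, G, J}.
Reachable from H: {A, B, D, E, F, G, H, J, K}.
Only in A's history (ahead): {} — 0.
Only in H's history (behind): {B, D, F, H, K} — 5.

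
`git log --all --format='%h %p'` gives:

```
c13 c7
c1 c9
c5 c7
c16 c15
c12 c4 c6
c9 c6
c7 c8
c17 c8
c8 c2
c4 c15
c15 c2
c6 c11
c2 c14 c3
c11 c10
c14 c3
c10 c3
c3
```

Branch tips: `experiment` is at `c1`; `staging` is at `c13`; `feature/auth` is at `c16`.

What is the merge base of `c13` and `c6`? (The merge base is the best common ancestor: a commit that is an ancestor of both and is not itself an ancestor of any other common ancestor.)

c3

Ancestors of c13: {c13, c14, c2, c3, c7, c8}.
Ancestors of c6: {c10, c11, c3, c6}.
Common ancestors: {c3}.
The only common ancestor is c3, so it is the merge base.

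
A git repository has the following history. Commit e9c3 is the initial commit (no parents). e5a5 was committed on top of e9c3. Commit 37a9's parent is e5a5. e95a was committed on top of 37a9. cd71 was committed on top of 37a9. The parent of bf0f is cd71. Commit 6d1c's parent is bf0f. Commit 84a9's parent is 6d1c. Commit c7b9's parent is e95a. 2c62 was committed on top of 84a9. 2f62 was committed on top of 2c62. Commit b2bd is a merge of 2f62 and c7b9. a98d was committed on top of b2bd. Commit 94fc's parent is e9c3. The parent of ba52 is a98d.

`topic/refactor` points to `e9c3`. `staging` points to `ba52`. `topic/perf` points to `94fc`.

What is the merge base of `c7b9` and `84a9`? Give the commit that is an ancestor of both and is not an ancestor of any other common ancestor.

37a9

Ancestors of c7b9: {37a9, c7b9, e5a5, e95a, e9c3}.
Ancestors of 84a9: {37a9, 6d1c, 84a9, bf0f, cd71, e5a5, e9c3}.
Common ancestors: {37a9, e5a5, e9c3}.
Among these, 37a9 is not an ancestor of any other common ancestor — it is the merge base.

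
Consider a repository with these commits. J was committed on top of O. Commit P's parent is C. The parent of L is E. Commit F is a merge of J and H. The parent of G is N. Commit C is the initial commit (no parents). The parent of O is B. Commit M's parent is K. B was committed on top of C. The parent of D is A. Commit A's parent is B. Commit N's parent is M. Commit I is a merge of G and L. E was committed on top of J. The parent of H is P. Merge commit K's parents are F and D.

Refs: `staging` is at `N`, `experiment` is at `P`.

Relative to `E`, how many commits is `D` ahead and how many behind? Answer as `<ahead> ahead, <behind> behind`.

Reachable from D: {A, B, C, D}.
Reachable from E: {B, C, E, J, O}.
Only in D's history (ahead): {A, D} — 2.
Only in E's history (behind): {E, J, O} — 3.

2 ahead, 3 behind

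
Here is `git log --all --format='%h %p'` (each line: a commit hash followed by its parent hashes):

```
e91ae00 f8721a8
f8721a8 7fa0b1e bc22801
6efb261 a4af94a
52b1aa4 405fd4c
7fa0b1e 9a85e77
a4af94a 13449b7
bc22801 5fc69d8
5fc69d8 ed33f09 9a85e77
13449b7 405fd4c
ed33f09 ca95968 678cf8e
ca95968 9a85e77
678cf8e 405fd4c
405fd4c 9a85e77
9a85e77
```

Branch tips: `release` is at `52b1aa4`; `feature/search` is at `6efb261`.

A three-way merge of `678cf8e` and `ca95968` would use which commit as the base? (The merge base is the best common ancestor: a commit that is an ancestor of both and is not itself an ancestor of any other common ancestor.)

9a85e77

Ancestors of 678cf8e: {405fd4c, 678cf8e, 9a85e77}.
Ancestors of ca95968: {9a85e77, ca95968}.
Common ancestors: {9a85e77}.
The only common ancestor is 9a85e77, so it is the merge base.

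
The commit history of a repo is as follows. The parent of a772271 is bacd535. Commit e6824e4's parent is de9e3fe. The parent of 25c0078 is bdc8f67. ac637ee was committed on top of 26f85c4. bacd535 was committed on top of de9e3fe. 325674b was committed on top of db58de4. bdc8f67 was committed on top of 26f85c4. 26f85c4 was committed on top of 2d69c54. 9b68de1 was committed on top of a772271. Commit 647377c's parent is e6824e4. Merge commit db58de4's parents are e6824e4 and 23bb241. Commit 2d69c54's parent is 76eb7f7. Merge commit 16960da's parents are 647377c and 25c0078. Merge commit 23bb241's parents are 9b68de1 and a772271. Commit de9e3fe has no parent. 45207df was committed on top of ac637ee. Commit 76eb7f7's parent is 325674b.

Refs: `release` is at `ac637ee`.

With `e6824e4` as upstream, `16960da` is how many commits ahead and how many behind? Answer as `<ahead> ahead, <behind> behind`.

Reachable from 16960da: {16960da, 23bb241, 25c0078, 26f85c4, 2d69c54, 325674b, 647377c, 76eb7f7, 9b68de1, a772271, bacd535, bdc8f67, db58de4, de9e3fe, e6824e4}.
Reachable from e6824e4: {de9e3fe, e6824e4}.
Only in 16960da's history (ahead): {16960da, 23bb241, 25c0078, 26f85c4, 2d69c54, 325674b, 647377c, 76eb7f7, 9b68de1, a772271, bacd535, bdc8f67, db58de4} — 13.
Only in e6824e4's history (behind): {} — 0.

13 ahead, 0 behind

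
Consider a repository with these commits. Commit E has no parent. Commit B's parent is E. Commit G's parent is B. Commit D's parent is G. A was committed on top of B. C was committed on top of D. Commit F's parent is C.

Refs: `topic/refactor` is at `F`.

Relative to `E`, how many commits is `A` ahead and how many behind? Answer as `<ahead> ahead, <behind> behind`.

2 ahead, 0 behind

Reachable from A: {A, B, E}.
Reachable from E: {E}.
Only in A's history (ahead): {A, B} — 2.
Only in E's history (behind): {} — 0.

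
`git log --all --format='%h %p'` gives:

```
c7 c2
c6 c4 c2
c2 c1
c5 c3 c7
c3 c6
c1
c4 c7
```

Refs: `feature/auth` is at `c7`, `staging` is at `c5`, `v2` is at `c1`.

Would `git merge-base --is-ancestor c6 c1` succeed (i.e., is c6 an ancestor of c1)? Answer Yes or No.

Ancestors of c1: {c1}.
c6 is not in that set, so it is not an ancestor of c1.

No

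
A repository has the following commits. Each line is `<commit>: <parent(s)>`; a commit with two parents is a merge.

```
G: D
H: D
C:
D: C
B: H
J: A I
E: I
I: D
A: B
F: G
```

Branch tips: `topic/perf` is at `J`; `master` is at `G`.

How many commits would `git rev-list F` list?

4

Walking parent pointers from F: reachable set = {C, D, F, G}.
That is 4 commits.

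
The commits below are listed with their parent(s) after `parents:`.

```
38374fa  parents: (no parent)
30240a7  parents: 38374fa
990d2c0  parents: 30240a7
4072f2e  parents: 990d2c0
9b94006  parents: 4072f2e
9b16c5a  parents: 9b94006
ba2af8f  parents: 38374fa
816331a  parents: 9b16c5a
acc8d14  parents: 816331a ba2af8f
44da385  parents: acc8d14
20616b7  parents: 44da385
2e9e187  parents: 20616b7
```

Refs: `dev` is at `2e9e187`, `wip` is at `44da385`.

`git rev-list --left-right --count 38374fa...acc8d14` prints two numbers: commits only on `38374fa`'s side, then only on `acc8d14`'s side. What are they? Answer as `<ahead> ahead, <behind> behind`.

Reachable from 38374fa: {38374fa}.
Reachable from acc8d14: {30240a7, 38374fa, 4072f2e, 816331a, 990d2c0, 9b16c5a, 9b94006, acc8d14, ba2af8f}.
Only in 38374fa's history (ahead): {} — 0.
Only in acc8d14's history (behind): {30240a7, 4072f2e, 816331a, 990d2c0, 9b16c5a, 9b94006, acc8d14, ba2af8f} — 8.

0 ahead, 8 behind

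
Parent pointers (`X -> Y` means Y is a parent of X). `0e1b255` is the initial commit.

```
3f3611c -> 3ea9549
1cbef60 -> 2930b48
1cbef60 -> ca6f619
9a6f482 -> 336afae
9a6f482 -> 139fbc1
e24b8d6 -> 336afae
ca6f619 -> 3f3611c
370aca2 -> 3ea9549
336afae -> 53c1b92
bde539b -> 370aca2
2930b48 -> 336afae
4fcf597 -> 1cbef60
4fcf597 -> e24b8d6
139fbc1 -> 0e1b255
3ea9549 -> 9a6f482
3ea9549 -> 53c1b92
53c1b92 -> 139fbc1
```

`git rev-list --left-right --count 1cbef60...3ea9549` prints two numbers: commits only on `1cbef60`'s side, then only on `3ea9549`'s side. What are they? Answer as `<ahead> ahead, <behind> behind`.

4 ahead, 0 behind

Reachable from 1cbef60: {0e1b255, 139fbc1, 1cbef60, 2930b48, 336afae, 3ea9549, 3f3611c, 53c1b92, 9a6f482, ca6f619}.
Reachable from 3ea9549: {0e1b255, 139fbc1, 336afae, 3ea9549, 53c1b92, 9a6f482}.
Only in 1cbef60's history (ahead): {1cbef60, 2930b48, 3f3611c, ca6f619} — 4.
Only in 3ea9549's history (behind): {} — 0.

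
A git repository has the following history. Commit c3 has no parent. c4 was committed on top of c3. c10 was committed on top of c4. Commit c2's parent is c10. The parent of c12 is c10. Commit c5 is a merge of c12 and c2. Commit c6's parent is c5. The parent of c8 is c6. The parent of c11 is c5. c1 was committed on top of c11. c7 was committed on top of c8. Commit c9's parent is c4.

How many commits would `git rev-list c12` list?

Walking parent pointers from c12: reachable set = {c10, c12, c3, c4}.
That is 4 commits.

4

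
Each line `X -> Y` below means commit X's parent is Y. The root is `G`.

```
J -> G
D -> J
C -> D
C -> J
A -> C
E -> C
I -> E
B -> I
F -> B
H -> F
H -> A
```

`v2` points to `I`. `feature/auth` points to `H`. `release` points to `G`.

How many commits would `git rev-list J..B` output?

5

Reachable from B: {B, C, D, E, G, I, J}.
Reachable from J: {G, J}.
In B's history but not J's: {B, C, D, E, I} — 5 commits.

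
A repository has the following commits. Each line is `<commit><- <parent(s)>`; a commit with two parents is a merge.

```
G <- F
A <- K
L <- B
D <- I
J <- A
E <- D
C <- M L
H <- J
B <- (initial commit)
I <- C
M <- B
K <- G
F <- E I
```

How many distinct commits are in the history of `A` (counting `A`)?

11

Walking parent pointers from A: reachable set = {A, B, C, D, E, F, G, I, K, L, M}.
That is 11 commits.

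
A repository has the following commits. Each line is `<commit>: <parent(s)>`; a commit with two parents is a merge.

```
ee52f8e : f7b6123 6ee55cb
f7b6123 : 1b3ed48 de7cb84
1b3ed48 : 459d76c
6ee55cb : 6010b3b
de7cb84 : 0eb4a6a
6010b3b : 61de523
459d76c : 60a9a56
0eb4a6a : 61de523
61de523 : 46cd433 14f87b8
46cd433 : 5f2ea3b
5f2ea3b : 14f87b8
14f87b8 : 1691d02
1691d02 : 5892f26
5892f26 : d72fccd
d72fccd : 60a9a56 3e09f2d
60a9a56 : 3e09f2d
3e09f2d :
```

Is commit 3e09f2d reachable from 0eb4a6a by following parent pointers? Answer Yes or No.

Yes

Ancestors of 0eb4a6a (commits reachable by following parents): {0eb4a6a, 14f87b8, 1691d02, 3e09f2d, 46cd433, 5892f26, 5f2ea3b, 60a9a56, 61de523, d72fccd}.
3e09f2d is in that set, so it is an ancestor of 0eb4a6a.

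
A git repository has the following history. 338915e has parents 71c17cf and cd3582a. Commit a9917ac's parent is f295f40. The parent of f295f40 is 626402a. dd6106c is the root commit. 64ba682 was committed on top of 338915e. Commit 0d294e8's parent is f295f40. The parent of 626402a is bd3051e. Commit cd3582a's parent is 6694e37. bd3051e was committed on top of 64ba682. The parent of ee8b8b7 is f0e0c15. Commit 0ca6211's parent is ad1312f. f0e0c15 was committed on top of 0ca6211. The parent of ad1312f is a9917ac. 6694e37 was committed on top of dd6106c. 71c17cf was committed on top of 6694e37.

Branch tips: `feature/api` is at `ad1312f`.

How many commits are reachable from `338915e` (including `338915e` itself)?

Walking parent pointers from 338915e: reachable set = {338915e, 6694e37, 71c17cf, cd3582a, dd6106c}.
That is 5 commits.

5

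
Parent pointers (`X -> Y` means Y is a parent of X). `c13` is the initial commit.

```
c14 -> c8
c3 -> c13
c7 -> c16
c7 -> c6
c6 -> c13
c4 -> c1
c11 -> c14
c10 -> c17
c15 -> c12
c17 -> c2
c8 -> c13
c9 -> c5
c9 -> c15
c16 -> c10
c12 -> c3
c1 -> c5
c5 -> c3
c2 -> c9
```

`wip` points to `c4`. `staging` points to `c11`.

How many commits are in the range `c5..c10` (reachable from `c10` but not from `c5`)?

6

Reachable from c10: {c10, c12, c13, c15, c17, c2, c3, c5, c9}.
Reachable from c5: {c13, c3, c5}.
In c10's history but not c5's: {c10, c12, c15, c17, c2, c9} — 6 commits.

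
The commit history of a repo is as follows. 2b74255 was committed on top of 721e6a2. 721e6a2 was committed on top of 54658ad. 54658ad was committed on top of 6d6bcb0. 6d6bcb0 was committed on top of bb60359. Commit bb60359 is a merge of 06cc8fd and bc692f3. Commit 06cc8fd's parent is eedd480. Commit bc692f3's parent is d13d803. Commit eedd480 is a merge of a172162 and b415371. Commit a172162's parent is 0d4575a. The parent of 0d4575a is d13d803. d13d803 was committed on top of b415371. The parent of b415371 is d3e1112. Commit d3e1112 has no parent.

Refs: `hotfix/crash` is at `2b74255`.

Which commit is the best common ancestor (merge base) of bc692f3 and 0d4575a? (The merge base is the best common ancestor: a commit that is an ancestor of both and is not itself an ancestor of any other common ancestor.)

d13d803

Ancestors of bc692f3: {b415371, bc692f3, d13d803, d3e1112}.
Ancestors of 0d4575a: {0d4575a, b415371, d13d803, d3e1112}.
Common ancestors: {b415371, d13d803, d3e1112}.
Among these, d13d803 is not an ancestor of any other common ancestor — it is the merge base.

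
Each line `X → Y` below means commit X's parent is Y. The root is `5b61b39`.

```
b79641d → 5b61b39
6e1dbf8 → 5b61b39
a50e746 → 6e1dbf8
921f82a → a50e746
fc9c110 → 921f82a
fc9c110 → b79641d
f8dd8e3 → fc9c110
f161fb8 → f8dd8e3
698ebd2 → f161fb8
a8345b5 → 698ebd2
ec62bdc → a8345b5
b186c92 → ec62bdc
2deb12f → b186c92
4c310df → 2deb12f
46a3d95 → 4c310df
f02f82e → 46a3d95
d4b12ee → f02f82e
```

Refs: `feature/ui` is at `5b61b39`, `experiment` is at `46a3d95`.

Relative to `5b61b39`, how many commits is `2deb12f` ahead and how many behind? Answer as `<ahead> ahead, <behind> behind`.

12 ahead, 0 behind

Reachable from 2deb12f: {2deb12f, 5b61b39, 698ebd2, 6e1dbf8, 921f82a, a50e746, a8345b5, b186c92, b79641d, ec62bdc, f161fb8, f8dd8e3, fc9c110}.
Reachable from 5b61b39: {5b61b39}.
Only in 2deb12f's history (ahead): {2deb12f, 698ebd2, 6e1dbf8, 921f82a, a50e746, a8345b5, b186c92, b79641d, ec62bdc, f161fb8, f8dd8e3, fc9c110} — 12.
Only in 5b61b39's history (behind): {} — 0.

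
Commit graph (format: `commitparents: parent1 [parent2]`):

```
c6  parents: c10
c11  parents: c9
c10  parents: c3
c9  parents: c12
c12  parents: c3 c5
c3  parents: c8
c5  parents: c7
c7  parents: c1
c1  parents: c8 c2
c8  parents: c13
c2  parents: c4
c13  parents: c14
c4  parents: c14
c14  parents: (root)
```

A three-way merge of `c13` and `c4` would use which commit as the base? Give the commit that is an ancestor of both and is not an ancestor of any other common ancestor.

Ancestors of c13: {c13, c14}.
Ancestors of c4: {c14, c4}.
Common ancestors: {c14}.
The only common ancestor is c14, so it is the merge base.

c14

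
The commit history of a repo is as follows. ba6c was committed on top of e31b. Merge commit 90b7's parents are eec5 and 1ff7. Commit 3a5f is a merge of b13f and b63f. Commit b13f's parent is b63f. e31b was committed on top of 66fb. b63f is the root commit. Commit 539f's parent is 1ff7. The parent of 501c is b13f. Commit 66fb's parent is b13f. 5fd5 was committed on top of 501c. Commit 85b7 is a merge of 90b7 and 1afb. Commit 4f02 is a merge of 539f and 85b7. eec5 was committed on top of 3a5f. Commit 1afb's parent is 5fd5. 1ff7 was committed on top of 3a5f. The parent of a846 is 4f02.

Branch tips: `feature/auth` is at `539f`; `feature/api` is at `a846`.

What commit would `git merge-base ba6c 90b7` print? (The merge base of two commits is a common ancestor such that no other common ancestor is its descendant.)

Ancestors of ba6c: {66fb, b13f, b63f, ba6c, e31b}.
Ancestors of 90b7: {1ff7, 3a5f, 90b7, b13f, b63f, eec5}.
Common ancestors: {b13f, b63f}.
Among these, b13f is not an ancestor of any other common ancestor — it is the merge base.

b13f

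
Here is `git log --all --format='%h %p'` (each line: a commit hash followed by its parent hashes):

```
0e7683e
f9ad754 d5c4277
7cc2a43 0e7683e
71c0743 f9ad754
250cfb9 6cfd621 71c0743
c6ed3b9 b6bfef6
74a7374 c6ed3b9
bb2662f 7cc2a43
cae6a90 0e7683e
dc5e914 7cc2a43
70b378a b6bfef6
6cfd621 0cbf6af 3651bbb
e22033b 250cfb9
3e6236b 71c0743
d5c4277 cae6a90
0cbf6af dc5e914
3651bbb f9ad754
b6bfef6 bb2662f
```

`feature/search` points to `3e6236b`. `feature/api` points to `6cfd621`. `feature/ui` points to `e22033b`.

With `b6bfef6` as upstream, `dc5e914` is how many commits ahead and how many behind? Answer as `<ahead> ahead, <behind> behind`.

Reachable from dc5e914: {0e7683e, 7cc2a43, dc5e914}.
Reachable from b6bfef6: {0e7683e, 7cc2a43, b6bfef6, bb2662f}.
Only in dc5e914's history (ahead): {dc5e914} — 1.
Only in b6bfef6's history (behind): {b6bfef6, bb2662f} — 2.

1 ahead, 2 behind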